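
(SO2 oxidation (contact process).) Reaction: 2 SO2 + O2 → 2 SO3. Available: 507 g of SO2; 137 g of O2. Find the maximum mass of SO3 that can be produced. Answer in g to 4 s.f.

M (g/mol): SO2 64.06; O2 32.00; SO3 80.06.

n(SO2) = 507.0 / 64.06 = 7.914 mol
n(O2) = 137.0 / 32.00 = 4.281 mol
n/ν for SO2 = 7.914/2 = 3.957
n/ν for O2 = 4.281/1 = 4.281
Smallest n/ν is SO2 → limiting reagent.
n(SO3) = (2/2) × 7.914 = 7.914 mol
mass = 7.914 × 80.06 = 633.6 g

633.6 g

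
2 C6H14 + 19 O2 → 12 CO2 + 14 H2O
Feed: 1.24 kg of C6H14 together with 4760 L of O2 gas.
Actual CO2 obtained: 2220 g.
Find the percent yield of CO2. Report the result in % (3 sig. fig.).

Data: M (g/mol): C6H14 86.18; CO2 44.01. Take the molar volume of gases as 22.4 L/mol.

58.4 %

n(C6H14) = 1.240×1000 / 86.18 = 14.39 mol
n(O2) = 4760 / 22.4 = 212.5 mol
n/ν for C6H14 = 14.39/2 = 7.195
n/ν for O2 = 212.5/19 = 11.18
Smallest n/ν is C6H14 → limiting reagent.
theoretical n(CO2) = (12/2) × 14.39 = 86.34 mol → 3800 g
% yield = 2220 / 3800 × 100 = 58.42 %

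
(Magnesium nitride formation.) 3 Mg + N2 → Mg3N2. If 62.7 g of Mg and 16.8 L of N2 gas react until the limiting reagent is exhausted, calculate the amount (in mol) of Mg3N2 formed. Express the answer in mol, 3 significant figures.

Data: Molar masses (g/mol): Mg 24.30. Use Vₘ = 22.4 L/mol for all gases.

n(Mg) = 62.70 / 24.30 = 2.580 mol
n(N2) = 16.80 / 22.4 = 0.7500 mol
n/ν for Mg = 2.580/3 = 0.8600
n/ν for N2 = 0.7500/1 = 0.7500
Smallest n/ν is N2 → limiting reagent.
n(Mg3N2) = (1/1) × 0.7500 = 0.7500 mol

0.750 mol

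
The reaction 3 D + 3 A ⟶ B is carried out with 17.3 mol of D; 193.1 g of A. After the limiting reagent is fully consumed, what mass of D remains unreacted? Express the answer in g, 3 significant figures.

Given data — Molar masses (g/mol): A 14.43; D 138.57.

543 g

n(D) = 17.30 mol
n(A) = 193.1 / 14.43 = 13.38 mol
n/ν → D: 5.767, A: 4.460; A is limiting.
D consumed = (3/3) × 13.38 = 13.38 mol
D remaining = 17.30 − 13.38 = 3.920 mol
mass = 3.920 × 138.57 = 543.2 g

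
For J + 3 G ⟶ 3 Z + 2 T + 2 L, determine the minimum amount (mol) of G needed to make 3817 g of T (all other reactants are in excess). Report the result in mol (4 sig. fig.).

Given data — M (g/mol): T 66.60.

85.97 mol

n(T) = 3817 / 66.60 = 57.31 mol
n(G) = (3/2) × 57.31 = 85.97 mol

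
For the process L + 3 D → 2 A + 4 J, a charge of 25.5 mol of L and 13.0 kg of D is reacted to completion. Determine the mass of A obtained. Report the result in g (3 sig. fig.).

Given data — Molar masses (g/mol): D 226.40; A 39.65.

n(L) = 25.50 mol
n(D) = 13.00×1000 / 226.40 = 57.42 mol
n/ν for L = 25.50/1 = 25.50
n/ν for D = 57.42/3 = 19.14
Smallest n/ν is D → limiting reagent.
n(A) = (2/3) × 57.42 = 38.28 mol
mass = 38.28 × 39.65 = 1518 g

1520 g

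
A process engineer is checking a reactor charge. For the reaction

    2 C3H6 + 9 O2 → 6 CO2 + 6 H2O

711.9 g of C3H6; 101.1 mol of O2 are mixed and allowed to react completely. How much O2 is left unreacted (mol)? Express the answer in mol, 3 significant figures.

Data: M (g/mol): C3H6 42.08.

25.0 mol

n(C3H6) = 711.9 / 42.08 = 16.92 mol
n(O2) = 101.1 mol
n/ν for C3H6 = 16.92/2 = 8.460
n/ν for O2 = 101.1/9 = 11.23
Smallest n/ν is C3H6 → limiting reagent.
O2 consumed = (9/2) × 16.92 = 76.14 mol
O2 remaining = 101.1 − 76.14 = 24.96 mol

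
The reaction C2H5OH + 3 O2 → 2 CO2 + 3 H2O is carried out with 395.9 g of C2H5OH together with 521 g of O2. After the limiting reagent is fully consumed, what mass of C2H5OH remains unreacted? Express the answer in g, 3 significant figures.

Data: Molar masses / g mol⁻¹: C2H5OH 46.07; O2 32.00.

146 g

n(C2H5OH) = 395.9 / 46.07 = 8.593 mol
n(O2) = 521.0 / 32.00 = 16.28 mol
n/ν for C2H5OH = 8.593/1 = 8.593
n/ν for O2 = 16.28/3 = 5.427
Smallest n/ν is O2 → limiting reagent.
C2H5OH consumed = (1/3) × 16.28 = 5.427 mol
C2H5OH remaining = 8.593 − 5.427 = 3.166 mol
mass = 3.166 × 46.07 = 145.9 g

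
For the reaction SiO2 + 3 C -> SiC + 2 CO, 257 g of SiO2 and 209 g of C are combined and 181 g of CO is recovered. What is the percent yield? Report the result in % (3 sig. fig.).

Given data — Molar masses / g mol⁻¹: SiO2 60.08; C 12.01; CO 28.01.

n(SiO2) = 257.0 / 60.08 = 4.278 mol
n(C) = 209.0 / 12.01 = 17.40 mol
n/ν for SiO2 = 4.278/1 = 4.278
n/ν for C = 17.40/3 = 5.800
Smallest n/ν is SiO2 → limiting reagent.
theoretical n(CO) = (2/1) × 4.278 = 8.556 mol → 239.7 g
% yield = 181 / 239.7 × 100 = 75.51 %

75.5 %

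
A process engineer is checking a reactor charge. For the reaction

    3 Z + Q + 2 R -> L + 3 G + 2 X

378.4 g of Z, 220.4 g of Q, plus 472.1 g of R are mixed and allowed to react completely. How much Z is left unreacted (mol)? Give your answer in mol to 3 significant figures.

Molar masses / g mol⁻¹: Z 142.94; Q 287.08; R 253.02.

n(Z) = 378.4 / 142.94 = 2.647 mol
n(Q) = 220.4 / 287.08 = 0.7677 mol
n(R) = 472.1 / 253.02 = 1.866 mol
n/ν for Z = 2.647/3 = 0.8823
n/ν for Q = 0.7677/1 = 0.7677
n/ν for R = 1.866/2 = 0.9330
Smallest n/ν is Q → limiting reagent.
Z consumed = (3/1) × 0.7677 = 2.303 mol
Z remaining = 2.647 − 2.303 = 0.3440 mol

0.344 mol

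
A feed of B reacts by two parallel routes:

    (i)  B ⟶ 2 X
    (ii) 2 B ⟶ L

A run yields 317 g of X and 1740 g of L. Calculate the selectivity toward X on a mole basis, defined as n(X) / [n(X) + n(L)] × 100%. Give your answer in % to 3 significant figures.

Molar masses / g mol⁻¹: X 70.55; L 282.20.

42.2 %

n(X) = 317 / 70.55 = 4.493 mol
n(L) = 1740 / 282.20 = 6.166 mol
selectivity = 4.493/(4.493+6.166) × 100 = 42.15 %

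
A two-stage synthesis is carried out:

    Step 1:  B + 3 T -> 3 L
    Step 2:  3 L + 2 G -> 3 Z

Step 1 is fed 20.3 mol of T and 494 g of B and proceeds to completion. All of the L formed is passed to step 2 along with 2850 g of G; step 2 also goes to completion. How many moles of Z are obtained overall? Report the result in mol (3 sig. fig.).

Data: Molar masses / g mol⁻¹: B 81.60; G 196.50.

18.2 mol

Step 1:
n(T) = 20.30 mol
n(B) = 494.0 / 81.60 = 6.054 mol
n/ν → T: 6.767, B: 6.054; B is limiting.
n(L) produced = (3/1) × 6.054 = 18.16 mol
Step 2:
n(L) available = 18.16 mol
n(G) = 2850 / 196.50 = 14.50 mol
n/ν → L: 6.053, G: 7.250; L is limiting.
n(Z) = (3/3) × 18.16 = 18.16 mol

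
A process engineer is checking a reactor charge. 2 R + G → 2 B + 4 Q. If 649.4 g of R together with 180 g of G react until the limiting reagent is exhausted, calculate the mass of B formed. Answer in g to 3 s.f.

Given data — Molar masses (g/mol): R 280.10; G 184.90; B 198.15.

386 g

n(R) = 649.4 / 280.10 = 2.318 mol
n(G) = 180.0 / 184.90 = 0.9735 mol
n/ν for R = 2.318/2 = 1.159
n/ν for G = 0.9735/1 = 0.9735
Smallest n/ν is G → limiting reagent.
n(B) = (2/1) × 0.9735 = 1.947 mol
mass = 1.947 × 198.15 = 385.8 g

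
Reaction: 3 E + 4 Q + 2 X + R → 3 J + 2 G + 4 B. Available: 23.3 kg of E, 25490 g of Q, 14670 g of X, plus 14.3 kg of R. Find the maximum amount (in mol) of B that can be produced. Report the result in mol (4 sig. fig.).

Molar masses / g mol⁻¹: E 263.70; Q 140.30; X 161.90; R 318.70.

117.8 mol

n(E) = 23.30×1000 / 263.70 = 88.36 mol
n(Q) = 25490 / 140.30 = 181.7 mol
n(X) = 14670 / 161.90 = 90.61 mol
n(R) = 14.30×1000 / 318.70 = 44.87 mol
n/ν → E: 29.45, Q: 45.43, X: 45.31, R: 44.87; E is limiting.
n(B) = (4/3) × 88.36 = 117.8 mol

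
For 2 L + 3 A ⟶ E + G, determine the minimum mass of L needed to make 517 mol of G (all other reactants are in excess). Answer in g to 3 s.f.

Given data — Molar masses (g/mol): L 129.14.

n(G) = 517.0 mol
n(L) = (2/1) × 517.0 = 1034 mol
mass = 1034 × 129.14 = 133500 g

134000 g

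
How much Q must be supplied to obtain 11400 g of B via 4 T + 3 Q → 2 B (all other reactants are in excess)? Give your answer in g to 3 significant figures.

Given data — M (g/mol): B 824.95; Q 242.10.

5020 g

n(B) = 11400 / 824.95 = 13.82 mol
n(Q) = (3/2) × 13.82 = 20.73 mol
mass = 20.73 × 242.10 = 5019 g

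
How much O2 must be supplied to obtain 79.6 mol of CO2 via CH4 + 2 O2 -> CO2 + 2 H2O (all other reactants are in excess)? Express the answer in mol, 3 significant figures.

159 mol

n(CO2) = 79.60 mol
n(O2) = (2/1) × 79.60 = 159.2 mol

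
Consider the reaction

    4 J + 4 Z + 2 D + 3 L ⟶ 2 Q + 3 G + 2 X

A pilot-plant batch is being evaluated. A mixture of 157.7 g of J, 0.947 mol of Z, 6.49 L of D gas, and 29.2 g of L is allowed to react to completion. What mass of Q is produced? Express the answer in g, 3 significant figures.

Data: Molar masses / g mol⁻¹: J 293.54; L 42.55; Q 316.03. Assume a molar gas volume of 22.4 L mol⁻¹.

n(J) = 157.7 / 293.54 = 0.5372 mol
n(Z) = 0.9470 mol
n(D) = 6.490 / 22.4 = 0.2897 mol
n(L) = 29.20 / 42.55 = 0.6863 mol
n/ν for J = 0.5372/4 = 0.1343
n/ν for Z = 0.9470/4 = 0.2368
n/ν for D = 0.2897/2 = 0.1449
n/ν for L = 0.6863/3 = 0.2288
Smallest n/ν is J → limiting reagent.
n(Q) = (2/4) × 0.5372 = 0.2686 mol
mass = 0.2686 × 316.03 = 84.89 g

84.9 g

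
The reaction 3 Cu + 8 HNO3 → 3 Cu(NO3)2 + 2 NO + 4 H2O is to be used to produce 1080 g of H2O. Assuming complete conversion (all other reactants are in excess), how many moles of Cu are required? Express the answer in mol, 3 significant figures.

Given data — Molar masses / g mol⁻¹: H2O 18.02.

n(H2O) = 1080 / 18.02 = 59.93 mol
n(Cu) = (3/4) × 59.93 = 44.95 mol

45.0 mol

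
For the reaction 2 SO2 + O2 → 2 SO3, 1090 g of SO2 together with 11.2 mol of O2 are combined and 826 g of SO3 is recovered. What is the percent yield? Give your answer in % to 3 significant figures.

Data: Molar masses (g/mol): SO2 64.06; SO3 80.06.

n(SO2) = 1090 / 64.06 = 17.02 mol
n(O2) = 11.20 mol
n/ν → SO2: 8.510, O2: 11.20; SO2 is limiting.
theoretical n(SO3) = (2/2) × 17.02 = 17.02 mol → 1363 g
% yield = 826 / 1363 × 100 = 60.60 %

60.6 %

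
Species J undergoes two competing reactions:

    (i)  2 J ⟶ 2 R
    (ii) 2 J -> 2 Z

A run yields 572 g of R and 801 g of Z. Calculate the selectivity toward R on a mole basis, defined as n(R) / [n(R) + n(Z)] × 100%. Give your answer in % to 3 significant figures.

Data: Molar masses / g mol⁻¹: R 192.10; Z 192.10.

n(R) = 572 / 192.10 = 2.978 mol
n(Z) = 801 / 192.10 = 4.170 mol
selectivity = 2.978/(2.978+4.170) × 100 = 41.66 %

41.7 %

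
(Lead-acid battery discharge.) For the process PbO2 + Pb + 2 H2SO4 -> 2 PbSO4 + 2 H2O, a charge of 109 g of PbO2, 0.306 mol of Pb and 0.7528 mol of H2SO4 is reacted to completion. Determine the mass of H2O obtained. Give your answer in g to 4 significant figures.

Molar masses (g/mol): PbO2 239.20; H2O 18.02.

11.03 g

n(PbO2) = 109.0 / 239.20 = 0.4557 mol
n(Pb) = 0.3060 mol
n(H2SO4) = 0.7528 mol
n/ν → PbO2: 0.4557, Pb: 0.3060, H2SO4: 0.3764; Pb is limiting.
n(H2O) = (2/1) × 0.3060 = 0.6120 mol
mass = 0.6120 × 18.02 = 11.03 g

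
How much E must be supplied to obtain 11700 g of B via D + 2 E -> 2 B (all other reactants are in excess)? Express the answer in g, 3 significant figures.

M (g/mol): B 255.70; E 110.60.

n(B) = 11700 / 255.70 = 45.76 mol
n(E) = (2/2) × 45.76 = 45.76 mol
mass = 45.76 × 110.60 = 5061 g

5060 g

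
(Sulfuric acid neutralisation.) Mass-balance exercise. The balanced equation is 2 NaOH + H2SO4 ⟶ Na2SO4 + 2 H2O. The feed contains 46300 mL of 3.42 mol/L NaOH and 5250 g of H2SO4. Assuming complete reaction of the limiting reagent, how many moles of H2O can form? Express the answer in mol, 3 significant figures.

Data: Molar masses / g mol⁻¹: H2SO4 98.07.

107 mol

n(NaOH) = 3.42 × 46300/1000 = 158.3 mol
n(H2SO4) = 5250 / 98.07 = 53.53 mol
n/ν → NaOH: 79.15, H2SO4: 53.53; H2SO4 is limiting.
n(H2O) = (2/1) × 53.53 = 107.1 mol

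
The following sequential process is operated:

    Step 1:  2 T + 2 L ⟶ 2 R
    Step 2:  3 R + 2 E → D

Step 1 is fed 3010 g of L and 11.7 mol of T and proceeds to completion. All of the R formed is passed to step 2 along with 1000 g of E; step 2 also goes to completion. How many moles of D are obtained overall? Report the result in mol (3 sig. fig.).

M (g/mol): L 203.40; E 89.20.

3.90 mol

Step 1:
n(L) = 3010 / 203.40 = 14.80 mol
n(T) = 11.70 mol
n/ν for L = 14.80/2 = 7.400
n/ν for T = 11.70/2 = 5.850
Smallest n/ν is T → limiting reagent.
n(R) produced = (2/2) × 11.70 = 11.70 mol
Step 2:
n(R) available = 11.70 mol
n(E) = 1000 / 89.20 = 11.21 mol
n/ν for R = 11.70/3 = 3.900
n/ν for E = 11.21/2 = 5.605
Smallest n/ν is R → limiting reagent.
n(D) = (1/3) × 11.70 = 3.900 mol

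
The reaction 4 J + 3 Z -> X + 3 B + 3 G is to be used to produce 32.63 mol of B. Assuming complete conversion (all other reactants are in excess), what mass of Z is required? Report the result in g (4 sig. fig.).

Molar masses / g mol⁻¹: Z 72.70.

2372 g

n(B) = 32.63 mol
n(Z) = (3/3) × 32.63 = 32.63 mol
mass = 32.63 × 72.70 = 2372 g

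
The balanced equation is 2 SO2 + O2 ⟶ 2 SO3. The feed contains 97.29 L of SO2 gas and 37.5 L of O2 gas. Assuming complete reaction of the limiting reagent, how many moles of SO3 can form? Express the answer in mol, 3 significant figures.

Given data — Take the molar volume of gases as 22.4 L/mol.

3.35 mol

n(SO2) = 97.29 / 22.4 = 4.343 mol
n(O2) = 37.50 / 22.4 = 1.674 mol
n/ν → SO2: 2.172, O2: 1.674; O2 is limiting.
n(SO3) = (2/1) × 1.674 = 3.348 mol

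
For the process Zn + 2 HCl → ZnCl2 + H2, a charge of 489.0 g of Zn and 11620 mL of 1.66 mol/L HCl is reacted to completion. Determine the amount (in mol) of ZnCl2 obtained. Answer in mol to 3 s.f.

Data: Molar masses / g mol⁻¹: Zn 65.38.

7.48 mol

n(Zn) = 489.0 / 65.38 = 7.479 mol
n(HCl) = 1.66 × 11620/1000 = 19.29 mol
n/ν for Zn = 7.479/1 = 7.479
n/ν for HCl = 19.29/2 = 9.645
Smallest n/ν is Zn → limiting reagent.
n(ZnCl2) = (1/1) × 7.479 = 7.479 mol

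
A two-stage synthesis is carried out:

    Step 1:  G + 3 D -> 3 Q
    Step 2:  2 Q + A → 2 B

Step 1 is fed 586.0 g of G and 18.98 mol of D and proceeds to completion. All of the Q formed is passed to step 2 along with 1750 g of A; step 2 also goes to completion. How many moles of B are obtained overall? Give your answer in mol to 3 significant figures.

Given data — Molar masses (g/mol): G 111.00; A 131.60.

Step 1:
n(G) = 586.0 / 111.00 = 5.279 mol
n(D) = 18.98 mol
n/ν → G: 5.279, D: 6.327; G is limiting.
n(Q) produced = (3/1) × 5.279 = 15.84 mol
Step 2:
n(Q) available = 15.84 mol
n(A) = 1750 / 131.60 = 13.30 mol
n/ν → Q: 7.920, A: 13.30; Q is limiting.
n(B) = (2/2) × 15.84 = 15.84 mol

15.8 mol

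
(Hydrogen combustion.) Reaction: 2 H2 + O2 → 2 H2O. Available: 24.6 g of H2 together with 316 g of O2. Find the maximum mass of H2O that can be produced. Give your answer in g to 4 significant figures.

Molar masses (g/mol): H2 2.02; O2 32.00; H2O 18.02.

219.5 g

n(H2) = 24.60 / 2.02 = 12.18 mol
n(O2) = 316.0 / 32.00 = 9.875 mol
n/ν → H2: 6.090, O2: 9.875; H2 is limiting.
n(H2O) = (2/2) × 12.18 = 12.18 mol
mass = 12.18 × 18.02 = 219.5 g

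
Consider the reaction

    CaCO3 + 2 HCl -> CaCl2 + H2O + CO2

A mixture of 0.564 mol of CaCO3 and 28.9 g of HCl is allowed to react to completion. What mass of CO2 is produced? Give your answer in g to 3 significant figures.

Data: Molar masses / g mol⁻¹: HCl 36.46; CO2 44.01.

17.4 g

n(CaCO3) = 0.5640 mol
n(HCl) = 28.90 / 36.46 = 0.7926 mol
n/ν → CaCO3: 0.5640, HCl: 0.3963; HCl is limiting.
n(CO2) = (1/2) × 0.7926 = 0.3963 mol
mass = 0.3963 × 44.01 = 17.44 g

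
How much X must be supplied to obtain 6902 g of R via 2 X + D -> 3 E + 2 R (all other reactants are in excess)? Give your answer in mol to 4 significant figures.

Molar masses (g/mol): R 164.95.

n(R) = 6902 / 164.95 = 41.84 mol
n(X) = (2/2) × 41.84 = 41.84 mol

41.84 mol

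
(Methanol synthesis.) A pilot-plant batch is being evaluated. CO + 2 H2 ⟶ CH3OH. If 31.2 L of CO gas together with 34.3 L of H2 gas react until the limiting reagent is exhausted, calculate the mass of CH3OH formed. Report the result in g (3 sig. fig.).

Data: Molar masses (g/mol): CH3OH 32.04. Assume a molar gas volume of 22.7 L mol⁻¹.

24.2 g

n(CO) = 31.20 / 22.7 = 1.374 mol
n(H2) = 34.30 / 22.7 = 1.511 mol
n/ν for CO = 1.374/1 = 1.374
n/ν for H2 = 1.511/2 = 0.7555
Smallest n/ν is H2 → limiting reagent.
n(CH3OH) = (1/2) × 1.511 = 0.7555 mol
mass = 0.7555 × 32.04 = 24.21 g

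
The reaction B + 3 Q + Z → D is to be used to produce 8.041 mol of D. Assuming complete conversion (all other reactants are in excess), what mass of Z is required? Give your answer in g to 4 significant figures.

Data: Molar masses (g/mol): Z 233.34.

1876 g

n(D) = 8.041 mol
n(Z) = (1/1) × 8.041 = 8.041 mol
mass = 8.041 × 233.34 = 1876 g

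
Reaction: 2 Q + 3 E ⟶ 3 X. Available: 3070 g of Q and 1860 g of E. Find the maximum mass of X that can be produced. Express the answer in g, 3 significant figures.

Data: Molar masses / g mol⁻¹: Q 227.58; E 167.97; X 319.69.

n(Q) = 3070 / 227.58 = 13.49 mol
n(E) = 1860 / 167.97 = 11.07 mol
n/ν for Q = 13.49/2 = 6.745
n/ν for E = 11.07/3 = 3.690
Smallest n/ν is E → limiting reagent.
n(X) = (3/3) × 11.07 = 11.07 mol
mass = 11.07 × 319.69 = 3539 g

3540 g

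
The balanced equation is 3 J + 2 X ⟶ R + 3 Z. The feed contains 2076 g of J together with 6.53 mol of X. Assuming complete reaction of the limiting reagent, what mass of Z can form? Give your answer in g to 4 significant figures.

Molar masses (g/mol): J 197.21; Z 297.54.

2914 g

n(J) = 2076 / 197.21 = 10.53 mol
n(X) = 6.530 mol
n/ν for J = 10.53/3 = 3.510
n/ν for X = 6.530/2 = 3.265
Smallest n/ν is X → limiting reagent.
n(Z) = (3/2) × 6.530 = 9.795 mol
mass = 9.795 × 297.54 = 2914 g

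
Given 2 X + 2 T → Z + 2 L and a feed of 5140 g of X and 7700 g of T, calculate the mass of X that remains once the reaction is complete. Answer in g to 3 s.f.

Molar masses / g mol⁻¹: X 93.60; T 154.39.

n(X) = 5140 / 93.60 = 54.91 mol
n(T) = 7700 / 154.39 = 49.87 mol
n/ν for X = 54.91/2 = 27.46
n/ν for T = 49.87/2 = 24.94
Smallest n/ν is T → limiting reagent.
X consumed = (2/2) × 49.87 = 49.87 mol
X remaining = 54.91 − 49.87 = 5.040 mol
mass = 5.040 × 93.60 = 471.7 g

472 g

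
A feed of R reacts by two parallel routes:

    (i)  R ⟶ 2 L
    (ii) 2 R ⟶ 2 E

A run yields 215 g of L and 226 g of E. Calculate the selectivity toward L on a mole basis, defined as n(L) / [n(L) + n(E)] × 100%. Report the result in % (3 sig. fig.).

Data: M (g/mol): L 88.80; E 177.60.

65.5 %

n(L) = 215 / 88.80 = 2.421 mol
n(E) = 226 / 177.60 = 1.273 mol
selectivity = 2.421/(2.421+1.273) × 100 = 65.54 %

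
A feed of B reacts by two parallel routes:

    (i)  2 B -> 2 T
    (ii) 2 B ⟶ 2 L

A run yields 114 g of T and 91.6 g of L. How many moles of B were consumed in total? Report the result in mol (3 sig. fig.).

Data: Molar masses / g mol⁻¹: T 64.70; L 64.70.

3.18 mol

n(T) = 114 / 64.70 = 1.762 mol
n(L) = 91.6 / 64.70 = 1.416 mol
n(B) via (i) = (2/2)×1.762 = 1.762 mol
n(B) via (ii) = (2/2)×1.416 = 1.416 mol
total n(B) = 1.762 + 1.416 = 3.178 mol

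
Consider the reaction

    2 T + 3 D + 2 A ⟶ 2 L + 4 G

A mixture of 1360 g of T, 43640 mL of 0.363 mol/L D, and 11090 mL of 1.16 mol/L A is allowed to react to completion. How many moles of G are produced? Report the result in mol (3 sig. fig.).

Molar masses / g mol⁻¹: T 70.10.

21.1 mol

n(T) = 1360 / 70.10 = 19.40 mol
n(D) = 0.363 × 43640/1000 = 15.84 mol
n(A) = 1.16 × 11090/1000 = 12.86 mol
n/ν for T = 19.40/2 = 9.700
n/ν for D = 15.84/3 = 5.280
n/ν for A = 12.86/2 = 6.430
Smallest n/ν is D → limiting reagent.
n(G) = (4/3) × 15.84 = 21.12 mol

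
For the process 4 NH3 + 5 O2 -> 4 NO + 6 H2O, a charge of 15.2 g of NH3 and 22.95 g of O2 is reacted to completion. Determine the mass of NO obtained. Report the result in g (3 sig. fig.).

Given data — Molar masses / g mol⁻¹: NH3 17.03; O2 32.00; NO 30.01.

n(NH3) = 15.20 / 17.03 = 0.8925 mol
n(O2) = 22.95 / 32.00 = 0.7172 mol
n/ν for NH3 = 0.8925/4 = 0.2231
n/ν for O2 = 0.7172/5 = 0.1434
Smallest n/ν is O2 → limiting reagent.
n(NO) = (4/5) × 0.7172 = 0.5738 mol
mass = 0.5738 × 30.01 = 17.22 g

17.2 g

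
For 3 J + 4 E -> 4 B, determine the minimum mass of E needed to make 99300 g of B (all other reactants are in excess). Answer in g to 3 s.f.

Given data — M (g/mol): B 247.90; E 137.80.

n(B) = 99300 / 247.90 = 400.6 mol
n(E) = (4/4) × 400.6 = 400.6 mol
mass = 400.6 × 137.80 = 55200 g

55200 g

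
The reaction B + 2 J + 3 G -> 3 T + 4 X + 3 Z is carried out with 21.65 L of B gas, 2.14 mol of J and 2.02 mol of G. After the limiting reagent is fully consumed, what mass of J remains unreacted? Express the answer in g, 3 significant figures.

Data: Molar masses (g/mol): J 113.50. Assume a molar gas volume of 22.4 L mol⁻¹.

n(B) = 21.65 / 22.4 = 0.9665 mol
n(J) = 2.140 mol
n(G) = 2.020 mol
n/ν → B: 0.9665, J: 1.070, G: 0.6733; G is limiting.
J consumed = (2/3) × 2.020 = 1.347 mol
J remaining = 2.140 − 1.347 = 0.7930 mol
mass = 0.7930 × 113.50 = 90.01 g

90.0 g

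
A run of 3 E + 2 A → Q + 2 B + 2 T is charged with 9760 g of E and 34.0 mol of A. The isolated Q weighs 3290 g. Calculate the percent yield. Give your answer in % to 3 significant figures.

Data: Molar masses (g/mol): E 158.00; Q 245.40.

n(E) = 9760 / 158.00 = 61.77 mol
n(A) = 34.00 mol
n/ν → E: 20.59, A: 17.00; A is limiting.
theoretical n(Q) = (1/2) × 34.00 = 17.00 mol → 4172 g
% yield = 3290 / 4172 × 100 = 78.86 %

78.9 %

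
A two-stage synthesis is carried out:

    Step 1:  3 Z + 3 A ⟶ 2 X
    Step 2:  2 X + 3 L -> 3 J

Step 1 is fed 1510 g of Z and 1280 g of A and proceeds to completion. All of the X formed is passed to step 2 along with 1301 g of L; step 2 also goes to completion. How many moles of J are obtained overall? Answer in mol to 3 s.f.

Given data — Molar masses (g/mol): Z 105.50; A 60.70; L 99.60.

Step 1:
n(Z) = 1510 / 105.50 = 14.31 mol
n(A) = 1280 / 60.70 = 21.09 mol
n/ν → Z: 4.770, A: 7.030; Z is limiting.
n(X) produced = (2/3) × 14.31 = 9.540 mol
Step 2:
n(X) available = 9.540 mol
n(L) = 1301 / 99.60 = 13.06 mol
n/ν → X: 4.770, L: 4.353; L is limiting.
n(J) = (3/3) × 13.06 = 13.06 mol

13.1 mol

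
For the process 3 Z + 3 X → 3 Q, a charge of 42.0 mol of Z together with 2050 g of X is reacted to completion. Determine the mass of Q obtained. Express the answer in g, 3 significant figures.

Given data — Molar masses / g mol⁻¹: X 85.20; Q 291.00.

7000 g

n(Z) = 42.00 mol
n(X) = 2050 / 85.20 = 24.06 mol
n/ν for Z = 42.00/3 = 14.00
n/ν for X = 24.06/3 = 8.020
Smallest n/ν is X → limiting reagent.
n(Q) = (3/3) × 24.06 = 24.06 mol
mass = 24.06 × 291.00 = 7001 g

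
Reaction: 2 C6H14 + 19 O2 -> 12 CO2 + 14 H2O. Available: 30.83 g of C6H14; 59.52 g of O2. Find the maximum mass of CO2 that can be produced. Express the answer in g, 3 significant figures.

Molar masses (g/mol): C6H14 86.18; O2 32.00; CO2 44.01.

51.7 g

n(C6H14) = 30.83 / 86.18 = 0.3577 mol
n(O2) = 59.52 / 32.00 = 1.860 mol
n/ν for C6H14 = 0.3577/2 = 0.1789
n/ν for O2 = 1.860/19 = 0.09789
Smallest n/ν is O2 → limiting reagent.
n(CO2) = (12/19) × 1.860 = 1.175 mol
mass = 1.175 × 44.01 = 51.71 g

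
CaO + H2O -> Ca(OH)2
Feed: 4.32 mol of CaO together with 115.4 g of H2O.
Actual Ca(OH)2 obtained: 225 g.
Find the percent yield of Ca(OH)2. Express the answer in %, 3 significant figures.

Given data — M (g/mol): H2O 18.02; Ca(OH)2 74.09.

n(CaO) = 4.320 mol
n(H2O) = 115.4 / 18.02 = 6.404 mol
n/ν → CaO: 4.320, H2O: 6.404; CaO is limiting.
theoretical n(Ca(OH)2) = (1/1) × 4.320 = 4.320 mol → 320.1 g
% yield = 225 / 320.1 × 100 = 70.29 %

70.3 %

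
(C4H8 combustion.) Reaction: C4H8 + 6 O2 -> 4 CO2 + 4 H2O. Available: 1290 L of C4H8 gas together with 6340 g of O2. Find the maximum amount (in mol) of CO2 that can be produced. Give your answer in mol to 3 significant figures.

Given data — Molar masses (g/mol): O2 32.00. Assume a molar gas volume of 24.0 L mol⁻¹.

n(C4H8) = 1290 / 24.0 = 53.75 mol
n(O2) = 6340 / 32.00 = 198.1 mol
n/ν for C4H8 = 53.75/1 = 53.75
n/ν for O2 = 198.1/6 = 33.02
Smallest n/ν is O2 → limiting reagent.
n(CO2) = (4/6) × 198.1 = 132.1 mol

132 mol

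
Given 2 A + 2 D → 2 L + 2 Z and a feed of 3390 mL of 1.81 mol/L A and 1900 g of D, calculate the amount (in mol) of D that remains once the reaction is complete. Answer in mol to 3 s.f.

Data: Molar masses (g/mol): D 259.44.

n(A) = 1.81 × 3390/1000 = 6.136 mol
n(D) = 1900 / 259.44 = 7.323 mol
n/ν → A: 3.068, D: 3.662; A is limiting.
D consumed = (2/2) × 6.136 = 6.136 mol
D remaining = 7.323 − 6.136 = 1.187 mol

1.19 mol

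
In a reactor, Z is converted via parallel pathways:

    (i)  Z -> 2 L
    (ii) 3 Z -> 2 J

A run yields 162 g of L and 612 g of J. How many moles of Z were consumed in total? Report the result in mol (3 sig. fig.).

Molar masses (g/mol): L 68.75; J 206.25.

n(L) = 162 / 68.75 = 2.356 mol
n(J) = 612 / 206.25 = 2.967 mol
n(Z) via (i) = (1/2)×2.356 = 1.178 mol
n(Z) via (ii) = (3/2)×2.967 = 4.451 mol
total n(Z) = 1.178 + 4.451 = 5.629 mol

5.63 mol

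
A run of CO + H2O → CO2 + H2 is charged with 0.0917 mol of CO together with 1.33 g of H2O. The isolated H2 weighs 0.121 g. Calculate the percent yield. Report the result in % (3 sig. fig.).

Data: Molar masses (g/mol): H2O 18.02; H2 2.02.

n(CO) = 0.09170 mol
n(H2O) = 1.330 / 18.02 = 0.07381 mol
n/ν for CO = 0.09170/1 = 0.09170
n/ν for H2O = 0.07381/1 = 0.07381
Smallest n/ν is H2O → limiting reagent.
theoretical n(H2) = (1/1) × 0.07381 = 0.07381 mol → 0.1491 g
% yield = 0.121 / 0.1491 × 100 = 81.15 %

81.2 %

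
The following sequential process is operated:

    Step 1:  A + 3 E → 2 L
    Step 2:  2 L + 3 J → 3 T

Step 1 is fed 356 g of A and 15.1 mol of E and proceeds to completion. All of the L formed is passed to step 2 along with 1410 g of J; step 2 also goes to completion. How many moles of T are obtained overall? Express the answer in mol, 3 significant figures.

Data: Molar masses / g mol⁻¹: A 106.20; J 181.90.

Step 1:
n(A) = 356.0 / 106.20 = 3.352 mol
n(E) = 15.10 mol
n/ν for A = 3.352/1 = 3.352
n/ν for E = 15.10/3 = 5.033
Smallest n/ν is A → limiting reagent.
n(L) produced = (2/1) × 3.352 = 6.704 mol
Step 2:
n(L) available = 6.704 mol
n(J) = 1410 / 181.90 = 7.752 mol
n/ν for L = 6.704/2 = 3.352
n/ν for J = 7.752/3 = 2.584
Smallest n/ν is J → limiting reagent.
n(T) = (3/3) × 7.752 = 7.752 mol

7.75 mol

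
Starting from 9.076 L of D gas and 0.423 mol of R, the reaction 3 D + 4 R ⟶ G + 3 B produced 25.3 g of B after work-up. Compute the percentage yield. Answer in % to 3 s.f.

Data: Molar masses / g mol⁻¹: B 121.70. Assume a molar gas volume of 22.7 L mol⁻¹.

65.5 %

n(D) = 9.076 / 22.7 = 0.3998 mol
n(R) = 0.4230 mol
n/ν for D = 0.3998/3 = 0.1333
n/ν for R = 0.4230/4 = 0.1058
Smallest n/ν is R → limiting reagent.
theoretical n(B) = (3/4) × 0.4230 = 0.3173 mol → 38.62 g
% yield = 25.3 / 38.62 × 100 = 65.51 %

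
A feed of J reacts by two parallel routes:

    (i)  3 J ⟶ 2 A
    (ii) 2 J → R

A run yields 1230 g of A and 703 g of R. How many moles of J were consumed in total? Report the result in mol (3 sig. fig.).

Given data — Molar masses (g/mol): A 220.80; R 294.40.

13.1 mol

n(A) = 1230 / 220.80 = 5.571 mol
n(R) = 703 / 294.40 = 2.388 mol
n(J) via (i) = (3/2)×5.571 = 8.357 mol
n(J) via (ii) = (2/1)×2.388 = 4.776 mol
total n(J) = 8.357 + 4.776 = 13.13 mol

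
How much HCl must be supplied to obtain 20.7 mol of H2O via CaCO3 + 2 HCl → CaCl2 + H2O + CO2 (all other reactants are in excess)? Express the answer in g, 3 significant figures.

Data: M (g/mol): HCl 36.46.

n(H2O) = 20.70 mol
n(HCl) = (2/1) × 20.70 = 41.40 mol
mass = 41.40 × 36.46 = 1509 g

1510 g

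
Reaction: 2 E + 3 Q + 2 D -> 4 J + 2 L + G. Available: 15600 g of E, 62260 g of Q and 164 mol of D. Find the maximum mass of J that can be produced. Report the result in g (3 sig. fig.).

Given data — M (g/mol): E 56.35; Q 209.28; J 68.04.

n(E) = 15600 / 56.35 = 276.8 mol
n(Q) = 62260 / 209.28 = 297.5 mol
n(D) = 164.0 mol
n/ν for E = 276.8/2 = 138.4
n/ν for Q = 297.5/3 = 99.17
n/ν for D = 164.0/2 = 82.00
Smallest n/ν is D → limiting reagent.
n(J) = (4/2) × 164.0 = 328.0 mol
mass = 328.0 × 68.04 = 22320 g

22300 g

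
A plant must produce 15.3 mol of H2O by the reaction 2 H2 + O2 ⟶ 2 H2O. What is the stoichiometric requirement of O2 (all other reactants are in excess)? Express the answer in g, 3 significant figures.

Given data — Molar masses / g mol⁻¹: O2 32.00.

245 g

n(H2O) = 15.30 mol
n(O2) = (1/2) × 15.30 = 7.650 mol
mass = 7.650 × 32.00 = 244.8 g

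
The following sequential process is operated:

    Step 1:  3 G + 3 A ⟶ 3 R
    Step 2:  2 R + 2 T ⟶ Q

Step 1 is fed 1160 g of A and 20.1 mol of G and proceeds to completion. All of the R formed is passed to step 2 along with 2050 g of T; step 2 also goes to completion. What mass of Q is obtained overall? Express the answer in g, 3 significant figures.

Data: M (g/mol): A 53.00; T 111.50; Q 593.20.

Step 1:
n(A) = 1160 / 53.00 = 21.89 mol
n(G) = 20.10 mol
n/ν → A: 7.297, G: 6.700; G is limiting.
n(R) produced = (3/3) × 20.10 = 20.10 mol
Step 2:
n(R) available = 20.10 mol
n(T) = 2050 / 111.50 = 18.39 mol
n/ν → R: 10.05, T: 9.195; T is limiting.
n(Q) = (1/2) × 18.39 = 9.195 mol
mass = 9.195 × 593.20 = 5454 g

5450 g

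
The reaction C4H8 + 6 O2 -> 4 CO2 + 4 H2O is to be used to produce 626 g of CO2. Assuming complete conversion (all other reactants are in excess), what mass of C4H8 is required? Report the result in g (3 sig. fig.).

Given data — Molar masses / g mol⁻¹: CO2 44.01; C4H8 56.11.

200 g

n(CO2) = 626 / 44.01 = 14.22 mol
n(C4H8) = (1/4) × 14.22 = 3.555 mol
mass = 3.555 × 56.11 = 199.5 g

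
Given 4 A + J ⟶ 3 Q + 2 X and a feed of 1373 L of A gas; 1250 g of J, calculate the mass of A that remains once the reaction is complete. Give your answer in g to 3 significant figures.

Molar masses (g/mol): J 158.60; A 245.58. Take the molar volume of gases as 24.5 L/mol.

n(A) = 1373 / 24.5 = 56.04 mol
n(J) = 1250 / 158.60 = 7.881 mol
n/ν for A = 56.04/4 = 14.01
n/ν for J = 7.881/1 = 7.881
Smallest n/ν is J → limiting reagent.
A consumed = (4/1) × 7.881 = 31.52 mol
A remaining = 56.04 − 31.52 = 24.52 mol
mass = 24.52 × 245.58 = 6022 g

6020 g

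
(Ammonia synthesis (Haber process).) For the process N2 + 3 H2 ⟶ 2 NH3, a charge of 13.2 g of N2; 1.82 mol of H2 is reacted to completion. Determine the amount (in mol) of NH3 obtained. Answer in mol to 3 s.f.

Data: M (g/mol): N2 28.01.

0.943 mol

n(N2) = 13.20 / 28.01 = 0.4713 mol
n(H2) = 1.820 mol
n/ν for N2 = 0.4713/1 = 0.4713
n/ν for H2 = 1.820/3 = 0.6067
Smallest n/ν is N2 → limiting reagent.
n(NH3) = (2/1) × 0.4713 = 0.9426 mol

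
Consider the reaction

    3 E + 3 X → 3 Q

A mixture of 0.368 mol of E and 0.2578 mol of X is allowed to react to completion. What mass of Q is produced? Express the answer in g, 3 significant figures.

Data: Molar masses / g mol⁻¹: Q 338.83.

87.4 g

n(E) = 0.3680 mol
n(X) = 0.2578 mol
n/ν for E = 0.3680/3 = 0.1227
n/ν for X = 0.2578/3 = 0.08593
Smallest n/ν is X → limiting reagent.
n(Q) = (3/3) × 0.2578 = 0.2578 mol
mass = 0.2578 × 338.83 = 87.35 g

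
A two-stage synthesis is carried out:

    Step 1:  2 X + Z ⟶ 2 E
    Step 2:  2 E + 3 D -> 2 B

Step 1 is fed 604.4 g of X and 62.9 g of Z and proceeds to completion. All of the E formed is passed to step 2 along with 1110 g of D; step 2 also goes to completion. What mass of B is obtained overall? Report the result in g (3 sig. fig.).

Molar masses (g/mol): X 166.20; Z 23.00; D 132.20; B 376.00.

1370 g

Step 1:
n(X) = 604.4 / 166.20 = 3.637 mol
n(Z) = 62.90 / 23.00 = 2.735 mol
n/ν for X = 3.637/2 = 1.819
n/ν for Z = 2.735/1 = 2.735
Smallest n/ν is X → limiting reagent.
n(E) produced = (2/2) × 3.637 = 3.637 mol
Step 2:
n(E) available = 3.637 mol
n(D) = 1110 / 132.20 = 8.396 mol
n/ν for E = 3.637/2 = 1.819
n/ν for D = 8.396/3 = 2.799
Smallest n/ν is E → limiting reagent.
n(B) = (2/2) × 3.637 = 3.637 mol
mass = 3.637 × 376.00 = 1368 g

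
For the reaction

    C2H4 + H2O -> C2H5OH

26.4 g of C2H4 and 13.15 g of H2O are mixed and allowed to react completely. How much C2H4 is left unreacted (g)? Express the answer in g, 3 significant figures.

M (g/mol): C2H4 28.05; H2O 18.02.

5.93 g

n(C2H4) = 26.40 / 28.05 = 0.9412 mol
n(H2O) = 13.15 / 18.02 = 0.7297 mol
n/ν for C2H4 = 0.9412/1 = 0.9412
n/ν for H2O = 0.7297/1 = 0.7297
Smallest n/ν is H2O → limiting reagent.
C2H4 consumed = (1/1) × 0.7297 = 0.7297 mol
C2H4 remaining = 0.9412 − 0.7297 = 0.2115 mol
mass = 0.2115 × 28.05 = 5.933 g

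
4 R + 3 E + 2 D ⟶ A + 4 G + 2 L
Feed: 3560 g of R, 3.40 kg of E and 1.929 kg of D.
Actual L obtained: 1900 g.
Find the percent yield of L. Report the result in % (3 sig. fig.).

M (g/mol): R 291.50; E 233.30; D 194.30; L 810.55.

38.4 %

n(R) = 3560 / 291.50 = 12.21 mol
n(E) = 3.400×1000 / 233.30 = 14.57 mol
n(D) = 1.929×1000 / 194.30 = 9.928 mol
n/ν → R: 3.053, E: 4.857, D: 4.964; R is limiting.
theoretical n(L) = (2/4) × 12.21 = 6.105 mol → 4948 g
% yield = 1900 / 4948 × 100 = 38.40 %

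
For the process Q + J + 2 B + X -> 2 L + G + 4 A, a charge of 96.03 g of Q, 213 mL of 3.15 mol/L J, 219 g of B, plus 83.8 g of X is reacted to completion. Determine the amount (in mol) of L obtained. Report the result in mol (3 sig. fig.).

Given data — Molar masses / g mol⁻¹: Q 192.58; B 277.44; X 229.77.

n(Q) = 96.03 / 192.58 = 0.4986 mol
n(J) = 3.15 × 213.0/1000 = 0.6710 mol
n(B) = 219.0 / 277.44 = 0.7894 mol
n(X) = 83.80 / 229.77 = 0.3647 mol
n/ν for Q = 0.4986/1 = 0.4986
n/ν for J = 0.6710/1 = 0.6710
n/ν for B = 0.7894/2 = 0.3947
n/ν for X = 0.3647/1 = 0.3647
Smallest n/ν is X → limiting reagent.
n(L) = (2/1) × 0.3647 = 0.7294 mol

0.729 mol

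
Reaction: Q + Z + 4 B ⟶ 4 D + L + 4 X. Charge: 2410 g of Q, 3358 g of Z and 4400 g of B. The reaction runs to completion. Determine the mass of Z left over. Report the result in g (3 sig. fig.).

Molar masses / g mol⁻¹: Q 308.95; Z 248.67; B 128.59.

n(Q) = 2410 / 308.95 = 7.801 mol
n(Z) = 3358 / 248.67 = 13.50 mol
n(B) = 4400 / 128.59 = 34.22 mol
n/ν for Q = 7.801/1 = 7.801
n/ν for Z = 13.50/1 = 13.50
n/ν for B = 34.22/4 = 8.555
Smallest n/ν is Q → limiting reagent.
Z consumed = (1/1) × 7.801 = 7.801 mol
Z remaining = 13.50 − 7.801 = 5.699 mol
mass = 5.699 × 248.67 = 1417 g

1420 g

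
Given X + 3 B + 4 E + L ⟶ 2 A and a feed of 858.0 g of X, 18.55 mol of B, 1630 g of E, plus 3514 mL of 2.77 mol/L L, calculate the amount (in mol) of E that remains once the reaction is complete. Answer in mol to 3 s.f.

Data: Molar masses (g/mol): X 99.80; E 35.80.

n(X) = 858.0 / 99.80 = 8.597 mol
n(B) = 18.55 mol
n(E) = 1630 / 35.80 = 45.53 mol
n(L) = 2.77 × 3514/1000 = 9.734 mol
n/ν for X = 8.597/1 = 8.597
n/ν for B = 18.55/3 = 6.183
n/ν for E = 45.53/4 = 11.38
n/ν for L = 9.734/1 = 9.734
Smallest n/ν is B → limiting reagent.
E consumed = (4/3) × 18.55 = 24.73 mol
E remaining = 45.53 − 24.73 = 20.80 mol

20.8 mol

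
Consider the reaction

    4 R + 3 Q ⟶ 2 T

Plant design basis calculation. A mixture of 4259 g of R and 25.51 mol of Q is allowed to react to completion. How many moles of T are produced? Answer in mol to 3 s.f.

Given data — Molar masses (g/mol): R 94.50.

17.0 mol

n(R) = 4259 / 94.50 = 45.07 mol
n(Q) = 25.51 mol
n/ν for R = 45.07/4 = 11.27
n/ν for Q = 25.51/3 = 8.503
Smallest n/ν is Q → limiting reagent.
n(T) = (2/3) × 25.51 = 17.01 mol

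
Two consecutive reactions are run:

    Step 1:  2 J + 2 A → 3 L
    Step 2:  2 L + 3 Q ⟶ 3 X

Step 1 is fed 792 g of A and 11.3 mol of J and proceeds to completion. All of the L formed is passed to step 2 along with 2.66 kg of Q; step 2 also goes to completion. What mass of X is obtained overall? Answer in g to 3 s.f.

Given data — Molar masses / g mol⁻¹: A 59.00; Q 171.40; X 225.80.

3500 g

Step 1:
n(A) = 792.0 / 59.00 = 13.42 mol
n(J) = 11.30 mol
n/ν for A = 13.42/2 = 6.710
n/ν for J = 11.30/2 = 5.650
Smallest n/ν is J → limiting reagent.
n(L) produced = (3/2) × 11.30 = 16.95 mol
Step 2:
n(L) available = 16.95 mol
n(Q) = 2.660×1000 / 171.40 = 15.52 mol
n/ν for L = 16.95/2 = 8.475
n/ν for Q = 15.52/3 = 5.173
Smallest n/ν is Q → limiting reagent.
n(X) = (3/3) × 15.52 = 15.52 mol
mass = 15.52 × 225.80 = 3504 g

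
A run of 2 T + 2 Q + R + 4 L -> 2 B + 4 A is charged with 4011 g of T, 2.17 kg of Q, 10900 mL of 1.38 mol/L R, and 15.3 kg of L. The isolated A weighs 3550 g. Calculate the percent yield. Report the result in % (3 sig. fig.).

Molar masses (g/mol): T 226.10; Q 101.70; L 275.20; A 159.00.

n(T) = 4011 / 226.10 = 17.74 mol
n(Q) = 2.170×1000 / 101.70 = 21.34 mol
n(R) = 1.38 × 10900/1000 = 15.04 mol
n(L) = 15.30×1000 / 275.20 = 55.60 mol
n/ν for T = 17.74/2 = 8.870
n/ν for Q = 21.34/2 = 10.67
n/ν for R = 15.04/1 = 15.04
n/ν for L = 55.60/4 = 13.90
Smallest n/ν is T → limiting reagent.
theoretical n(A) = (4/2) × 17.74 = 35.48 mol → 5641 g
% yield = 3550 / 5641 × 100 = 62.93 %

62.9 %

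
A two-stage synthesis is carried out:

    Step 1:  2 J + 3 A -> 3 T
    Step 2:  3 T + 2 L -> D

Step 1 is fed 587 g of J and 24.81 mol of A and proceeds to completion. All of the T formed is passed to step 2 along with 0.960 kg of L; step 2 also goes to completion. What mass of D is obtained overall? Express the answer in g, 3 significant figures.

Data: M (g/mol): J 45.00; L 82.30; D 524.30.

3060 g

Step 1:
n(J) = 587.0 / 45.00 = 13.04 mol
n(A) = 24.81 mol
n/ν for J = 13.04/2 = 6.520
n/ν for A = 24.81/3 = 8.270
Smallest n/ν is J → limiting reagent.
n(T) produced = (3/2) × 13.04 = 19.56 mol
Step 2:
n(T) available = 19.56 mol
n(L) = 0.9600×1000 / 82.30 = 11.66 mol
n/ν for T = 19.56/3 = 6.520
n/ν for L = 11.66/2 = 5.830
Smallest n/ν is L → limiting reagent.
n(D) = (1/2) × 11.66 = 5.830 mol
mass = 5.830 × 524.30 = 3057 g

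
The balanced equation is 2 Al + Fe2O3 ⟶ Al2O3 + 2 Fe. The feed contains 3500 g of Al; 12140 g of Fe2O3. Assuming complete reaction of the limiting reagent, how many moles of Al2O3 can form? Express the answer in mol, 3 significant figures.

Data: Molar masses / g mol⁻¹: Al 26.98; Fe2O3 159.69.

n(Al) = 3500 / 26.98 = 129.7 mol
n(Fe2O3) = 12140 / 159.69 = 76.02 mol
n/ν → Al: 64.85, Fe2O3: 76.02; Al is limiting.
n(Al2O3) = (1/2) × 129.7 = 64.85 mol

64.9 mol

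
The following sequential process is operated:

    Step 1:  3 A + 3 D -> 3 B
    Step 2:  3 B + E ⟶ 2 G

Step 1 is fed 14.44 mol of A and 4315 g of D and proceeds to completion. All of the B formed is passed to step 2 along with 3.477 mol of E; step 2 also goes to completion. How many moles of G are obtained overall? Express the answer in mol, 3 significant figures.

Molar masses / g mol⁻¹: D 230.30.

Step 1:
n(A) = 14.44 mol
n(D) = 4315 / 230.30 = 18.74 mol
n/ν for A = 14.44/3 = 4.813
n/ν for D = 18.74/3 = 6.247
Smallest n/ν is A → limiting reagent.
n(B) produced = (3/3) × 14.44 = 14.44 mol
Step 2:
n(B) available = 14.44 mol
n(E) = 3.477 mol
n/ν for B = 14.44/3 = 4.813
n/ν for E = 3.477/1 = 3.477
Smallest n/ν is E → limiting reagent.
n(G) = (2/1) × 3.477 = 6.954 mol

6.95 mol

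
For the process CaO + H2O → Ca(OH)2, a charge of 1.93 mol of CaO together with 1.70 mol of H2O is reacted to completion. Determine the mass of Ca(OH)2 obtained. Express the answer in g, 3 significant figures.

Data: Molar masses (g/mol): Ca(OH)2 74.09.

n(CaO) = 1.930 mol
n(H2O) = 1.700 mol
n/ν for CaO = 1.930/1 = 1.930
n/ν for H2O = 1.700/1 = 1.700
Smallest n/ν is H2O → limiting reagent.
n(Ca(OH)2) = (1/1) × 1.700 = 1.700 mol
mass = 1.700 × 74.09 = 126.0 g

126 g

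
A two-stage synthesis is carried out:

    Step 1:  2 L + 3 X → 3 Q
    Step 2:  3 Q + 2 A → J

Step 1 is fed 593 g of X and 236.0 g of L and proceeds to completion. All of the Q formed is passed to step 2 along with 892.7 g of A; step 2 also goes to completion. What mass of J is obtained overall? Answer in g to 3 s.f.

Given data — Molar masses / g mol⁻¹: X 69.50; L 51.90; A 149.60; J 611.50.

1390 g

Step 1:
n(X) = 593.0 / 69.50 = 8.532 mol
n(L) = 236.0 / 51.90 = 4.547 mol
n/ν for X = 8.532/3 = 2.844
n/ν for L = 4.547/2 = 2.274
Smallest n/ν is L → limiting reagent.
n(Q) produced = (3/2) × 4.547 = 6.821 mol
Step 2:
n(Q) available = 6.821 mol
n(A) = 892.7 / 149.60 = 5.967 mol
n/ν for Q = 6.821/3 = 2.274
n/ν for A = 5.967/2 = 2.984
Smallest n/ν is Q → limiting reagent.
n(J) = (1/3) × 6.821 = 2.274 mol
mass = 2.274 × 611.50 = 1391 g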